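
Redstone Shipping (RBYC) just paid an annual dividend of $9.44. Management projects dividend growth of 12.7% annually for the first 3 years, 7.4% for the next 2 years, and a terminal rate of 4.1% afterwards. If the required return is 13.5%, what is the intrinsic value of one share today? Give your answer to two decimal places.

Three-stage DDM. Project D₁…D_5; terminal Gordon value at t=5 with g = 0.041; discount at r = 0.135.
D_1 = 10.6389
D_2 = 11.9900
D_3 = 13.5128
D_4 = 14.5127
D_5 = 15.5866
TV_5 = 16.2257/(0.135−0.041) = 172.6137
P₀ = Σ Dₜ/(1+r)ᵗ + TV_5/(1+r)^5 = 136.5851

$136.59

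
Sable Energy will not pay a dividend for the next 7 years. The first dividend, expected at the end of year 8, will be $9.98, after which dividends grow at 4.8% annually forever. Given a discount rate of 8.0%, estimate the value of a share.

Deferred-dividend DDM. At t=7 the remaining stream is a growing perpetuity with first payment D_8 = 9.98.
V_7 = D_8/(r−g) = 9.98/(0.08−0.048) = 311.8750
P₀ = V_7/(1+r)^7 = 311.8750/(1+0.08)^7 = 181.9761

$181.98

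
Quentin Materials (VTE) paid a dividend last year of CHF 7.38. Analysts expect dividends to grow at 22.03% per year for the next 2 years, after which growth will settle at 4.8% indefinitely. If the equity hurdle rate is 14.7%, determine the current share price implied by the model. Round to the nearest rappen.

CHF 104.63

Two-stage DDM. Project D₁…D_2 at 0.2203, terminal growth 0.048, discount at r = 0.147.
D_1 = 9.0058
D_2 = 10.9898
Terminal value at t=2: TV = D_3/(r−g) = 11.5173/(0.147−0.048) = 116.3364
P₀ = 9.0058/(1+0.147)^1 + 10.9898/(1+0.147)^2 + 116.3364/(1+0.147)^2 = 104.6328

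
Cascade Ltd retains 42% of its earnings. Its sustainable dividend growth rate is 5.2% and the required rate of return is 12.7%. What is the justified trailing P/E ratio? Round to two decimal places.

Payout ratio b = 1 − 0.42 = 0.58.
Justified trailing P/E = b(1+g)/(r−g) = 0.58×(1+0.052)/(0.127−0.052) = 8.1355

8.14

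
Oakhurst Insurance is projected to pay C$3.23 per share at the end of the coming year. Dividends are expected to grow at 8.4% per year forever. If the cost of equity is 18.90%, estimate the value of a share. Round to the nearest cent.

C$30.76

Gordon growth model: P₀ = D₁/(r − g), with D₁ = 3.23 given directly.
P₀ = 3.2300 / (0.189 − 0.084) = 3.2300 / 0.105 = 30.7619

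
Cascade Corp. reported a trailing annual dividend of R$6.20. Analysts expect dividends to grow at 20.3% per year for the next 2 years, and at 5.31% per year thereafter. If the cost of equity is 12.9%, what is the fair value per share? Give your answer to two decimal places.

Two-stage DDM. Project D₁…D_2 at 0.203, terminal growth 0.0531, discount at r = 0.129.
D_1 = 7.4586
D_2 = 8.9727
Terminal value at t=2: TV = D_3/(r−g) = 9.4491/(0.129−0.0531) = 124.4947
P₀ = 7.4586/(1+0.129)^1 + 8.9727/(1+0.129)^2 + 124.4947/(1+0.129)^2 = 111.3162

R$111.32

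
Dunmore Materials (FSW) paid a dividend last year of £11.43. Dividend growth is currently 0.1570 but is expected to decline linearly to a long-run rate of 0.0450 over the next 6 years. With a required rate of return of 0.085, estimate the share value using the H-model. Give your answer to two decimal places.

H-model: P₀ = D₀[(1+g_L) + H(g_S−g_L)]/(r−g_L), with H = 6/2 = 3.
P₀ = 11.43 × [(1+0.045) + 3×(0.157−0.045)] / (0.085−0.045)
   = 11.43 × 1.3810 / 0.04 = 394.6207

£394.62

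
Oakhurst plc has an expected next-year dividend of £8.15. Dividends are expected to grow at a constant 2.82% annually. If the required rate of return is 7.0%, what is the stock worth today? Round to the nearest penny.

Gordon growth model: P₀ = D₁/(r − g), with D₁ = 8.15 given directly.
P₀ = 8.1500 / (0.07 − 0.0282) = 8.1500 / 0.0418 = 194.9761

£194.98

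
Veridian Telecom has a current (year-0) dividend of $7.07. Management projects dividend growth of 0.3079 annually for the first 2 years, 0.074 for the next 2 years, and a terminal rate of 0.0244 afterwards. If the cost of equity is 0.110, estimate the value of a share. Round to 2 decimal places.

Three-stage DDM. Project D₁…D_4; terminal Gordon value at t=4 with g = 0.0244; discount at r = 0.11.
D_1 = 9.2469
D_2 = 12.0940
D_3 = 12.9889
D_4 = 13.9501
TV_4 = 14.2905/(0.11−0.0244) = 166.9448
P₀ = Σ Dₜ/(1+r)ᵗ + TV_4/(1+r)^4 = 146.8047

$146.80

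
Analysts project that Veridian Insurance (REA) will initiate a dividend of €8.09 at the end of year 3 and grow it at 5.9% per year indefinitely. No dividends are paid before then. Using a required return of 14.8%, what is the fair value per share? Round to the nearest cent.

€68.97

Deferred-dividend DDM. At t=2 the remaining stream is a growing perpetuity with first payment D_3 = 8.09.
V_2 = D_3/(r−g) = 8.09/(0.148−0.059) = 90.8989
P₀ = V_2/(1+r)^2 = 90.8989/(1+0.148)^2 = 68.9723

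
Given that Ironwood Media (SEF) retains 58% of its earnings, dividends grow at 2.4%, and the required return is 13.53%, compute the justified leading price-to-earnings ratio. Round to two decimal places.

3.77

Payout ratio b = 1 − 0.58 = 0.42.
Justified leading P/E = b/(r−g) = 0.42/(0.1353−0.024) = 3.7736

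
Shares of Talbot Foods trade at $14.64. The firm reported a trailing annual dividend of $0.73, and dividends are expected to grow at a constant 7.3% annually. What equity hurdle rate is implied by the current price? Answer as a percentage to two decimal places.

12.65%

Rearranging the constant-growth DDM: r = D₁/P₀ + g.
D₁ = 0.73 × (1 + 0.073) = 0.7833.
r = 0.7833 / 14.64 + 0.073 = 0.05350 + 0.073 = 0.12650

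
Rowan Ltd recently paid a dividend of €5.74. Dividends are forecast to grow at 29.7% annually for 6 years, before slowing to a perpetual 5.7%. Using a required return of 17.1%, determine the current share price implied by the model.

€148.26

Two-stage DDM. Project D₁…D_6 at 0.297, terminal growth 0.057, discount at r = 0.171.
D_1 = 7.4448
D_2 = 9.6559
D_3 = 12.5237
D_4 = 16.2432
D_5 = 21.0674
D_6 = 27.3245
Terminal value at t=6: TV = D_7/(r−g) = 28.8820/(0.171−0.057) = 253.3506
P₀ = 7.4448/(1+0.171)^1 + 9.6559/(1+0.171)^2 + 12.5237/(1+0.171)^3 + 16.2432/(1+0.171)^4 + 21.0674/(1+0.171)^5 + 27.3245/(1+0.171)^6 + 253.3506/(1+0.171)^6 = 148.2640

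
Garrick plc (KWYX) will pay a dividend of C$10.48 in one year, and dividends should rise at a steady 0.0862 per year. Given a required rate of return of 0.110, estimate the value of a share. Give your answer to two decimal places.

C$440.34

Gordon growth model: P₀ = D₁/(r − g), with D₁ = 10.48 given directly.
P₀ = 10.4800 / (0.11 − 0.0862) = 10.4800 / 0.0238 = 440.3361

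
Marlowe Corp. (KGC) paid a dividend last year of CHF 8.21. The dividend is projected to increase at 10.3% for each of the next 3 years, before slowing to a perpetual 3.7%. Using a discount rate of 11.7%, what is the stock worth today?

CHF 126.49

Two-stage DDM. Project D₁…D_3 at 0.103, terminal growth 0.037, discount at r = 0.117.
D_1 = 9.0556
D_2 = 9.9884
D_3 = 11.0172
Terminal value at t=3: TV = D_4/(r−g) = 11.4248/(0.117−0.037) = 142.8099
P₀ = 9.0556/(1+0.117)^1 + 9.9884/(1+0.117)^2 + 11.0172/(1+0.117)^3 + 142.8099/(1+0.117)^3 = 126.4883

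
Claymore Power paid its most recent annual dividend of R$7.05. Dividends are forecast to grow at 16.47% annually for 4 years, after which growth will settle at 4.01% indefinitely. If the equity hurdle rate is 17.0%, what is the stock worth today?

Two-stage DDM. Project D₁…D_4 at 0.1647, terminal growth 0.0401, discount at r = 0.17.
D_1 = 8.2111
D_2 = 9.5635
D_3 = 11.1386
D_4 = 12.9731
Terminal value at t=4: TV = D_5/(r−g) = 13.4934/(0.17−0.0401) = 103.8751
P₀ = 8.2111/(1+0.17)^1 + 9.5635/(1+0.17)^2 + 11.1386/(1+0.17)^3 + 12.9731/(1+0.17)^4 + 103.8751/(1+0.17)^4 = 83.3150

R$83.32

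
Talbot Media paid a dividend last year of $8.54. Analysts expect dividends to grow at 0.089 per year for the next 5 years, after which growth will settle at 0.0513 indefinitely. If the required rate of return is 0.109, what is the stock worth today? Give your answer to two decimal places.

$182.51

Two-stage DDM. Project D₁…D_5 at 0.089, terminal growth 0.0513, discount at r = 0.109.
D_1 = 9.3001
D_2 = 10.1278
D_3 = 11.0291
D_4 = 12.0107
D_5 = 13.0797
Terminal value at t=5: TV = D_6/(r−g) = 13.7507/(0.109−0.0513) = 238.3132
P₀ = 9.3001/(1+0.109)^1 + 10.1278/(1+0.109)^2 + 11.0291/(1+0.109)^3 + 12.0107/(1+0.109)^4 + 13.0797/(1+0.109)^5 + 238.3132/(1+0.109)^5 = 182.5107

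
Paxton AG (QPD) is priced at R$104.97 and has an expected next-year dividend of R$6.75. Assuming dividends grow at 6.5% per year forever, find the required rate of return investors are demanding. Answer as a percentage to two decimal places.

12.93%

Rearranging the constant-growth DDM: r = D₁/P₀ + g.
r = 6.7500 / 104.97 + 0.065 = 0.06430 + 0.065 = 0.12930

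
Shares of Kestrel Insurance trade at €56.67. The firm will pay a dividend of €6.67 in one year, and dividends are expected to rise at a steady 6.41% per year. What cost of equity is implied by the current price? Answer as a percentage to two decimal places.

18.18%

Rearranging the constant-growth DDM: r = D₁/P₀ + g.
r = 6.6700 / 56.67 + 0.0641 = 0.11770 + 0.0641 = 0.18180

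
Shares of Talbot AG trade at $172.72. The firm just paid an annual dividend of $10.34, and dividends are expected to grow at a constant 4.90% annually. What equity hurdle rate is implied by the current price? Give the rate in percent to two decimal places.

Rearranging the constant-growth DDM: r = D₁/P₀ + g.
D₁ = 10.34 × (1 + 0.049) = 10.8467.
r = 10.8467 / 172.72 + 0.049 = 0.06280 + 0.049 = 0.11180

11.18%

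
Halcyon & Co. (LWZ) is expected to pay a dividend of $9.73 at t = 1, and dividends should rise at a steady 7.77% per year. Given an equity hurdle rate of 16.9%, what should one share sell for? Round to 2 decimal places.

$106.57

Gordon growth model: P₀ = D₁/(r − g), with D₁ = 9.73 given directly.
P₀ = 9.7300 / (0.169 − 0.0777) = 9.7300 / 0.0913 = 106.5717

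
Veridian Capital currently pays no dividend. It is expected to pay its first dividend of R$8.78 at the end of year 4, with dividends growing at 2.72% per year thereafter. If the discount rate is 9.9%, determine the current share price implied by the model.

Deferred-dividend DDM. At t=3 the remaining stream is a growing perpetuity with first payment D_4 = 8.78.
V_3 = D_4/(r−g) = 8.78/(0.099−0.0272) = 122.2841
P₀ = V_3/(1+r)^3 = 122.2841/(1+0.099)^3 = 92.1249

R$92.12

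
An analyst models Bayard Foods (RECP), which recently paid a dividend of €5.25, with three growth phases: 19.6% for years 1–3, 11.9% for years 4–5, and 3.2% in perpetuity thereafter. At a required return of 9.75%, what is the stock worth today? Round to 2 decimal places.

Three-stage DDM. Project D₁…D_5; terminal Gordon value at t=5 with g = 0.032; discount at r = 0.0975.
D_1 = 6.2790
D_2 = 7.5097
D_3 = 8.9816
D_4 = 10.0504
D_5 = 11.2464
TV_5 = 11.6063/(0.0975−0.032) = 177.1950
P₀ = Σ Dₜ/(1+r)ᵗ + TV_5/(1+r)^5 = 144.0234

€144.02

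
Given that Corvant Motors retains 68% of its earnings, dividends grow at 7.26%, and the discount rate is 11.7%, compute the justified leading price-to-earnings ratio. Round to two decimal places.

7.21

Payout ratio b = 1 − 0.68 = 0.32.
Justified leading P/E = b/(r−g) = 0.32/(0.117−0.0726) = 7.2072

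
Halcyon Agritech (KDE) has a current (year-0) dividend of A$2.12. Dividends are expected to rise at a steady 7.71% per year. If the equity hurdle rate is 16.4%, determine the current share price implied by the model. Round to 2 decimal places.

Gordon growth model: P₀ = D₁/(r − g). D₁ = 2.12 × (1 + 0.0771) = 2.2835.
P₀ = 2.2835 / (0.164 − 0.0771) = 2.2835 / 0.0869 = 26.2768

A$26.28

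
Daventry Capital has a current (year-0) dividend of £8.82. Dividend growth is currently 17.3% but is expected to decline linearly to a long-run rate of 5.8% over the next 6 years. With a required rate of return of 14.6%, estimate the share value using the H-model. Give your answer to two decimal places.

£140.62

H-model: P₀ = D₀[(1+g_L) + H(g_S−g_L)]/(r−g_L), with H = 6/2 = 3.
P₀ = 8.82 × [(1+0.058) + 3×(0.173−0.058)] / (0.146−0.058)
   = 8.82 × 1.4030 / 0.088 = 140.6189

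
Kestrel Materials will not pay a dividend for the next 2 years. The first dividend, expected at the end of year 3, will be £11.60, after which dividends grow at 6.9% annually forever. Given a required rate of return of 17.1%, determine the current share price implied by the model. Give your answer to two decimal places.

£82.94

Deferred-dividend DDM. At t=2 the remaining stream is a growing perpetuity with first payment D_3 = 11.60.
V_2 = D_3/(r−g) = 11.60/(0.171−0.069) = 113.7255
P₀ = V_2/(1+r)^2 = 113.7255/(1+0.171)^2 = 82.9362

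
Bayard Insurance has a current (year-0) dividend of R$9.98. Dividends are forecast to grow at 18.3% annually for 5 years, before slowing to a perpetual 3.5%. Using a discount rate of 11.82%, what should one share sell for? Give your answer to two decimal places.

R$223.82

Two-stage DDM. Project D₁…D_5 at 0.183, terminal growth 0.035, discount at r = 0.1182.
D_1 = 11.8063
D_2 = 13.9669
D_3 = 16.5228
D_4 = 19.5465
D_5 = 23.1235
Terminal value at t=5: TV = D_6/(r−g) = 23.9329/(0.1182−0.035) = 287.6546
P₀ = 11.8063/(1+0.1182)^1 + 13.9669/(1+0.1182)^2 + 16.5228/(1+0.1182)^3 + 19.5465/(1+0.1182)^4 + 23.1235/(1+0.1182)^5 + 287.6546/(1+0.1182)^5 = 223.8162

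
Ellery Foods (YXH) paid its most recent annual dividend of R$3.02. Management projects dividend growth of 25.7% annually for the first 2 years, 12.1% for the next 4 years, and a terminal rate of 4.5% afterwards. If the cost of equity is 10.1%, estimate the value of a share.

Three-stage DDM. Project D₁…D_6; terminal Gordon value at t=6 with g = 0.045; discount at r = 0.101.
D_1 = 3.7961
D_2 = 4.7717
D_3 = 5.3491
D_4 = 5.9964
D_5 = 6.7219
D_6 = 7.5353
TV_6 = 7.8744/(0.101−0.045) = 140.6139
P₀ = Σ Dₜ/(1+r)ᵗ + TV_6/(1+r)^6 = 102.7995

R$102.80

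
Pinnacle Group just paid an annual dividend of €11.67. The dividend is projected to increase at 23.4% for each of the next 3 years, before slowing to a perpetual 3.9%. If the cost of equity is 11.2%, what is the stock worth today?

€270.25

Two-stage DDM. Project D₁…D_3 at 0.234, terminal growth 0.039, discount at r = 0.112.
D_1 = 14.4008
D_2 = 17.7706
D_3 = 21.9289
Terminal value at t=3: TV = D_4/(r−g) = 22.7841/(0.112−0.039) = 312.1110
P₀ = 14.4008/(1+0.112)^1 + 17.7706/(1+0.112)^2 + 21.9289/(1+0.112)^3 + 312.1110/(1+0.112)^3 = 270.2530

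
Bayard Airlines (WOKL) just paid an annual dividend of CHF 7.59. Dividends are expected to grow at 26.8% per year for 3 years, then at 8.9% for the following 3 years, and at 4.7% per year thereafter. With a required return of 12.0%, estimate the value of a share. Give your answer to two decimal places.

Three-stage DDM. Project D₁…D_6; terminal Gordon value at t=6 with g = 0.047; discount at r = 0.12.
D_1 = 9.6241
D_2 = 12.2034
D_3 = 15.4739
D_4 = 16.8511
D_5 = 18.3508
D_6 = 19.9840
TV_6 = 20.9233/(0.12−0.047) = 286.6203
P₀ = Σ Dₜ/(1+r)ᵗ + TV_6/(1+r)^6 = 205.7927

CHF 205.79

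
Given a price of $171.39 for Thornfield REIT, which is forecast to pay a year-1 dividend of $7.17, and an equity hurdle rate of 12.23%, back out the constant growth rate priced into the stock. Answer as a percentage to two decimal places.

8.05%

From P₀ = D₁/(r − g), the implied growth is g = r − D₁/P₀.
g = 0.1223 − 7.17/171.39 = 0.1223 − 0.04183 = 0.08047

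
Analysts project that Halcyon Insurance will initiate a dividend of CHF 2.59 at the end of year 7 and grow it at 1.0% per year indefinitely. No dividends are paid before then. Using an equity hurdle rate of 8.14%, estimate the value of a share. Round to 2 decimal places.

CHF 22.68

Deferred-dividend DDM. At t=6 the remaining stream is a growing perpetuity with first payment D_7 = 2.59.
V_6 = D_7/(r−g) = 2.59/(0.0814−0.01) = 36.2745
P₀ = V_6/(1+r)^6 = 36.2745/(1+0.0814)^6 = 22.6821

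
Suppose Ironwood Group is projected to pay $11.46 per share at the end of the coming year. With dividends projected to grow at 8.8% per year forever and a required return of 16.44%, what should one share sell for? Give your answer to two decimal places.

$150.00

Gordon growth model: P₀ = D₁/(r − g), with D₁ = 11.46 given directly.
P₀ = 11.4600 / (0.1644 − 0.088) = 11.4600 / 0.0764 = 150.0000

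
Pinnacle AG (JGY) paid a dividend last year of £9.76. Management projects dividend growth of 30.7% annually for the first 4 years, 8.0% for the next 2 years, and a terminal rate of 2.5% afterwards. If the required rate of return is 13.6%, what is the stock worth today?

Three-stage DDM. Project D₁…D_6; terminal Gordon value at t=6 with g = 0.025; discount at r = 0.136.
D_1 = 12.7563
D_2 = 16.6725
D_3 = 21.7910
D_4 = 28.4808
D_5 = 30.7593
D_6 = 33.2200
TV_6 = 34.0505/(0.136−0.025) = 306.7613
P₀ = Σ Dₜ/(1+r)ᵗ + TV_6/(1+r)^6 = 230.5653

£230.57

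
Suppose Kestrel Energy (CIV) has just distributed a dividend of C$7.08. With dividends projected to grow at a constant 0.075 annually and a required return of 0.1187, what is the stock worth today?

Gordon growth model: P₀ = D₁/(r − g). D₁ = 7.08 × (1 + 0.075) = 7.6110.
P₀ = 7.6110 / (0.1187 − 0.075) = 7.6110 / 0.0437 = 174.1648

C$174.16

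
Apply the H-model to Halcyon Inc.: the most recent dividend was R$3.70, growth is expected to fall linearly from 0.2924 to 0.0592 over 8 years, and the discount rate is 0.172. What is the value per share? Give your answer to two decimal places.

H-model: P₀ = D₀[(1+g_L) + H(g_S−g_L)]/(r−g_L), with H = 8/2 = 4.
P₀ = 3.70 × [(1+0.0592) + 4×(0.2924−0.0592)] / (0.172−0.0592)
   = 3.70 × 1.9920 / 0.1128 = 65.3404

R$65.34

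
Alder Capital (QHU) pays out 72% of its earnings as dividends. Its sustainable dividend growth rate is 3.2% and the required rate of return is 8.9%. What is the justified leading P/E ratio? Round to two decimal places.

Justified leading P/E = b/(r−g) = 0.72/(0.089−0.032) = 12.6316

12.63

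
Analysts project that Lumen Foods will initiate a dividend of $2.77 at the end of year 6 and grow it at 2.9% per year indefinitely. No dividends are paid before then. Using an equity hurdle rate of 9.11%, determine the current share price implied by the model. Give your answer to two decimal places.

$28.84

Deferred-dividend DDM. At t=5 the remaining stream is a growing perpetuity with first payment D_6 = 2.77.
V_5 = D_6/(r−g) = 2.77/(0.0911−0.029) = 44.6055
P₀ = V_5/(1+r)^5 = 44.6055/(1+0.0911)^5 = 28.8447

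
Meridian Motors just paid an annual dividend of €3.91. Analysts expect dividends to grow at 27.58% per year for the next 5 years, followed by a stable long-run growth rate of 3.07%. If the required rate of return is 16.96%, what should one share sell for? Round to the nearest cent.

Two-stage DDM. Project D₁…D_5 at 0.2758, terminal growth 0.0307, discount at r = 0.1696.
D_1 = 4.9884
D_2 = 6.3642
D_3 = 8.1194
D_4 = 10.3587
D_5 = 13.2157
Terminal value at t=5: TV = D_6/(r−g) = 13.6214/(0.1696−0.0307) = 98.0663
P₀ = 4.9884/(1+0.1696)^1 + 6.3642/(1+0.1696)^2 + 8.1194/(1+0.1696)^3 + 10.3587/(1+0.1696)^4 + 13.2157/(1+0.1696)^5 + 98.0663/(1+0.1696)^5 = 70.3714

€70.37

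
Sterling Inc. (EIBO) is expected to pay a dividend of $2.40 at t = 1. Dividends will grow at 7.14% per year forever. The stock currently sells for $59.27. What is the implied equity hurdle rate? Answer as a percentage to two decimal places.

Rearranging the constant-growth DDM: r = D₁/P₀ + g.
r = 2.4000 / 59.27 + 0.0714 = 0.04049 + 0.0714 = 0.11189

11.19%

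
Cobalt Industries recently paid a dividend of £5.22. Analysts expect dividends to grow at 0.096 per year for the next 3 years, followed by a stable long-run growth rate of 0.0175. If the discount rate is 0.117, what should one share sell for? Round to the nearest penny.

£65.50

Two-stage DDM. Project D₁…D_3 at 0.096, terminal growth 0.0175, discount at r = 0.117.
D_1 = 5.7211
D_2 = 6.2703
D_3 = 6.8723
Terminal value at t=3: TV = D_4/(r−g) = 6.9926/(0.117−0.0175) = 70.2770
P₀ = 5.7211/(1+0.117)^1 + 6.2703/(1+0.117)^2 + 6.8723/(1+0.117)^3 + 70.2770/(1+0.117)^3 = 65.5045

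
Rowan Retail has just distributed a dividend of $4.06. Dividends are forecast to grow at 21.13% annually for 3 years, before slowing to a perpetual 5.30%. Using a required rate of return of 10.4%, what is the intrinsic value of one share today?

$125.43

Two-stage DDM. Project D₁…D_3 at 0.2113, terminal growth 0.053, discount at r = 0.104.
D_1 = 4.9179
D_2 = 5.9570
D_3 = 7.2157
Terminal value at t=3: TV = D_4/(r−g) = 7.5982/(0.104−0.053) = 148.9839
P₀ = 4.9179/(1+0.104)^1 + 5.9570/(1+0.104)^2 + 7.2157/(1+0.104)^3 + 148.9839/(1+0.104)^3 = 125.4263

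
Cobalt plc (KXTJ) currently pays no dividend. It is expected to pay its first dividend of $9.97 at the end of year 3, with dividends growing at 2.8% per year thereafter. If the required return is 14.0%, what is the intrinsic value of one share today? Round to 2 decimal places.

$68.50

Deferred-dividend DDM. At t=2 the remaining stream is a growing perpetuity with first payment D_3 = 9.97.
V_2 = D_3/(r−g) = 9.97/(0.14−0.028) = 89.0179
P₀ = V_2/(1+r)^2 = 89.0179/(1+0.14)^2 = 68.4964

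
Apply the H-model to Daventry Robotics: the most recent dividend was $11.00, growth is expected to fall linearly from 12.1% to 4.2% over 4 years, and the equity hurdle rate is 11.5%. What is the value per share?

$180.82

H-model: P₀ = D₀[(1+g_L) + H(g_S−g_L)]/(r−g_L), with H = 4/2 = 2.
P₀ = 11.00 × [(1+0.042) + 2×(0.121−0.042)] / (0.115−0.042)
   = 11.00 × 1.2000 / 0.073 = 180.8219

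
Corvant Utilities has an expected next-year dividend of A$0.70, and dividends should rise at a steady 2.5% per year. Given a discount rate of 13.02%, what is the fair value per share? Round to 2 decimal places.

Gordon growth model: P₀ = D₁/(r − g), with D₁ = 0.70 given directly.
P₀ = 0.7000 / (0.1302 − 0.025) = 0.7000 / 0.1052 = 6.6540

A$6.65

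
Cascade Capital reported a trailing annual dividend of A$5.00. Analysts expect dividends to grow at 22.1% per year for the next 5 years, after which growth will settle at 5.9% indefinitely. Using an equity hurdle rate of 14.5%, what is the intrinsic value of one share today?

Two-stage DDM. Project D₁…D_5 at 0.221, terminal growth 0.059, discount at r = 0.145.
D_1 = 6.1050
D_2 = 7.4542
D_3 = 9.1016
D_4 = 11.1130
D_5 = 13.5690
Terminal value at t=5: TV = D_6/(r−g) = 14.3696/(0.145−0.059) = 167.0882
P₀ = 6.1050/(1+0.145)^1 + 7.4542/(1+0.145)^2 + 9.1016/(1+0.145)^3 + 11.1130/(1+0.145)^4 + 13.5690/(1+0.145)^5 + 167.0882/(1+0.145)^5 = 115.3434

A$115.34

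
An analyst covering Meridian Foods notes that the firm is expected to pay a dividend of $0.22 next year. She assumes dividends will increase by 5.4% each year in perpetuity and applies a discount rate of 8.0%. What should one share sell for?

Gordon growth model: P₀ = D₁/(r − g), with D₁ = 0.22 given directly.
P₀ = 0.2200 / (0.08 − 0.054) = 0.2200 / 0.026 = 8.4615

$8.46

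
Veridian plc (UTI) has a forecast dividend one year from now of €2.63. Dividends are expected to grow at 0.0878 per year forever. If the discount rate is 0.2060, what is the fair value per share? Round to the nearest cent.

Gordon growth model: P₀ = D₁/(r − g), with D₁ = 2.63 given directly.
P₀ = 2.6300 / (0.206 − 0.0878) = 2.6300 / 0.1182 = 22.2504

€22.25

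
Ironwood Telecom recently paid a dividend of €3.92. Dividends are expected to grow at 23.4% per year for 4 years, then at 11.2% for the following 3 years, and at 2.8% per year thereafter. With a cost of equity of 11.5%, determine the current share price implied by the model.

Three-stage DDM. Project D₁…D_7; terminal Gordon value at t=7 with g = 0.028; discount at r = 0.115.
D_1 = 4.8373
D_2 = 5.9692
D_3 = 7.3660
D_4 = 9.0896
D_5 = 10.1077
D_6 = 11.2397
D_7 = 12.4986
TV_7 = 12.8486/(0.115−0.028) = 147.6845
P₀ = Σ Dₜ/(1+r)ᵗ + TV_7/(1+r)^7 = 106.8130

€106.81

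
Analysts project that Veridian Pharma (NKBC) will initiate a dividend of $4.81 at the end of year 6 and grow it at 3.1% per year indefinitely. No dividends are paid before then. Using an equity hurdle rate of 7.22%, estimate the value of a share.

Deferred-dividend DDM. At t=5 the remaining stream is a growing perpetuity with first payment D_6 = 4.81.
V_5 = D_6/(r−g) = 4.81/(0.0722−0.031) = 116.7476
P₀ = V_5/(1+r)^5 = 116.7476/(1+0.0722)^5 = 82.3889

$82.39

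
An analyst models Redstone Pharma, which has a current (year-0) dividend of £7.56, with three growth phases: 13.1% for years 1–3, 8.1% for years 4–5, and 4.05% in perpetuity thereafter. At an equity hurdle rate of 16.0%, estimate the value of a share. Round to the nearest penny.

Three-stage DDM. Project D₁…D_5; terminal Gordon value at t=5 with g = 0.0405; discount at r = 0.16.
D_1 = 8.5504
D_2 = 9.6705
D_3 = 10.9373
D_4 = 11.8232
D_5 = 12.7809
TV_5 = 13.2985/(0.16−0.0405) = 111.2846
P₀ = Σ Dₜ/(1+r)ᵗ + TV_5/(1+r)^5 = 87.1638

£87.16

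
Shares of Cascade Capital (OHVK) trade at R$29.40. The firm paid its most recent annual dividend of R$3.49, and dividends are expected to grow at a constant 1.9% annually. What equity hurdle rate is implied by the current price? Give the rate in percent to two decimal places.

Rearranging the constant-growth DDM: r = D₁/P₀ + g.
D₁ = 3.49 × (1 + 0.019) = 3.5563.
r = 3.5563 / 29.40 + 0.019 = 0.12096 + 0.019 = 0.13996

14.00%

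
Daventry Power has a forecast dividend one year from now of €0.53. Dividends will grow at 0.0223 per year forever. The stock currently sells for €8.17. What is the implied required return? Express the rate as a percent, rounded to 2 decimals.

Rearranging the constant-growth DDM: r = D₁/P₀ + g.
r = 0.5300 / 8.17 + 0.0223 = 0.06487 + 0.0223 = 0.08717

8.72%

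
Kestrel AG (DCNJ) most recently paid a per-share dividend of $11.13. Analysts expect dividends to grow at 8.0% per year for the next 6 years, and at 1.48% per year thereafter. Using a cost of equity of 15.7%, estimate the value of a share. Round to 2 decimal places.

Two-stage DDM. Project D₁…D_6 at 0.08, terminal growth 0.0148, discount at r = 0.157.
D_1 = 12.0204
D_2 = 12.9820
D_3 = 14.0206
D_4 = 15.1422
D_5 = 16.3536
D_6 = 17.6619
Terminal value at t=6: TV = D_7/(r−g) = 17.9233/(0.157−0.0148) = 126.0430
P₀ = 12.0204/(1+0.157)^1 + 12.9820/(1+0.157)^2 + 14.0206/(1+0.157)^3 + 15.1422/(1+0.157)^4 + 16.3536/(1+0.157)^5 + 17.6619/(1+0.157)^6 + 126.0430/(1+0.157)^6 = 105.3834

$105.38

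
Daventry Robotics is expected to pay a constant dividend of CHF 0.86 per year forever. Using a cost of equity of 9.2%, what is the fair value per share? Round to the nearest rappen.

Zero-growth DDM (perpetuity): P₀ = D/r = 0.86 / 0.092 = 9.3478

CHF 9.35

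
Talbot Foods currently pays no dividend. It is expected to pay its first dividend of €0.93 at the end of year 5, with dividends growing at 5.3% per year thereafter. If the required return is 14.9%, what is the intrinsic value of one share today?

Deferred-dividend DDM. At t=4 the remaining stream is a growing perpetuity with first payment D_5 = 0.93.
V_4 = D_5/(r−g) = 0.93/(0.149−0.053) = 9.6875
P₀ = V_4/(1+r)^4 = 9.6875/(1+0.149)^4 = 5.5582

€5.56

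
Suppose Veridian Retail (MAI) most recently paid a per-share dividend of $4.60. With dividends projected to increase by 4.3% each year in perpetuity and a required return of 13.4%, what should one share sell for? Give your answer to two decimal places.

Gordon growth model: P₀ = D₁/(r − g). D₁ = 4.60 × (1 + 0.043) = 4.7978.
P₀ = 4.7978 / (0.134 − 0.043) = 4.7978 / 0.091 = 52.7231

$52.72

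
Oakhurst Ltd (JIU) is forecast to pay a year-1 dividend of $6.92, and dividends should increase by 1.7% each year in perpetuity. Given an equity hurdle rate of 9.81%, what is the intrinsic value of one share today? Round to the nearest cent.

$85.33

Gordon growth model: P₀ = D₁/(r − g), with D₁ = 6.92 given directly.
P₀ = 6.9200 / (0.0981 − 0.017) = 6.9200 / 0.0811 = 85.3268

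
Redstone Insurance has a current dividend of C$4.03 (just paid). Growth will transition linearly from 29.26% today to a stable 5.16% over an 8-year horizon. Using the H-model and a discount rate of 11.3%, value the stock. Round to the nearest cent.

C$132.29

H-model: P₀ = D₀[(1+g_L) + H(g_S−g_L)]/(r−g_L), with H = 8/2 = 4.
P₀ = 4.03 × [(1+0.0516) + 4×(0.2926−0.0516)] / (0.113−0.0516)
   = 4.03 × 2.0156 / 0.0614 = 132.2943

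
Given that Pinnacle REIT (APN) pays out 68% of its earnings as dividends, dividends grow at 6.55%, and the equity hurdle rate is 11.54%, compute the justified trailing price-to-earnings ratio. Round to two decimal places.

Justified trailing P/E = b(1+g)/(r−g) = 0.68×(1+0.0655)/(0.1154−0.0655) = 14.5198

14.52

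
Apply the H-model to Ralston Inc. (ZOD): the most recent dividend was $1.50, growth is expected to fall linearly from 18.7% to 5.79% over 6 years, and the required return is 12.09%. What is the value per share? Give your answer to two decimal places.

$34.41

H-model: P₀ = D₀[(1+g_L) + H(g_S−g_L)]/(r−g_L), with H = 6/2 = 3.
P₀ = 1.50 × [(1+0.0579) + 3×(0.187−0.0579)] / (0.1209−0.0579)
   = 1.50 × 1.4452 / 0.063 = 34.4095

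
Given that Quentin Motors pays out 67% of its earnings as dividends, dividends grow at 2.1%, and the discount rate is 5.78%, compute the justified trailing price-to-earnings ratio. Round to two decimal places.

18.59

Justified trailing P/E = b(1+g)/(r−g) = 0.67×(1+0.021)/(0.0578−0.021) = 18.5889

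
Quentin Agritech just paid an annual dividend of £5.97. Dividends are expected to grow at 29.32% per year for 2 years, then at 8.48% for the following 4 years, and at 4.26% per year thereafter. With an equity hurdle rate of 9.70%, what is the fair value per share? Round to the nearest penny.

£199.66

Three-stage DDM. Project D₁…D_6; terminal Gordon value at t=6 with g = 0.0426; discount at r = 0.097.
D_1 = 7.7204
D_2 = 9.9840
D_3 = 10.8307
D_4 = 11.7491
D_5 = 12.7454
D_6 = 13.8263
TV_6 = 14.4152/(0.097−0.0426) = 264.9862
P₀ = Σ Dₜ/(1+r)ᵗ + TV_6/(1+r)^6 = 199.6565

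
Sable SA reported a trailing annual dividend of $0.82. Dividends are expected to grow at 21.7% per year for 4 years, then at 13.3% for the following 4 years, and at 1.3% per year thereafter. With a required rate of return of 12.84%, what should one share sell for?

Three-stage DDM. Project D₁…D_8; terminal Gordon value at t=8 with g = 0.013; discount at r = 0.1284.
D_1 = 0.9979
D_2 = 1.2145
D_3 = 1.4780
D_4 = 1.7988
D_5 = 2.0380
D_6 = 2.3091
D_7 = 2.6162
D_8 = 2.9641
TV_8 = 3.0027/(0.1284−0.013) = 26.0195
P₀ = Σ Dₜ/(1+r)ᵗ + TV_8/(1+r)^8 = 18.3589

$18.36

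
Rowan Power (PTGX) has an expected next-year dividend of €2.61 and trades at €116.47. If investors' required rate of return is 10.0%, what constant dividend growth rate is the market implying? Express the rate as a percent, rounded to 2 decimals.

7.76%

From P₀ = D₁/(r − g), the implied growth is g = r − D₁/P₀.
g = 0.1 − 2.61/116.47 = 0.1 − 0.02241 = 0.07759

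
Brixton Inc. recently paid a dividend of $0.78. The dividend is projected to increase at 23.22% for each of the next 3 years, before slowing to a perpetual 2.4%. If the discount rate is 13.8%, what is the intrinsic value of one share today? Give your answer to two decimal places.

$11.64

Two-stage DDM. Project D₁…D_3 at 0.2322, terminal growth 0.024, discount at r = 0.138.
D_1 = 0.9611
D_2 = 1.1843
D_3 = 1.4593
Terminal value at t=3: TV = D_4/(r−g) = 1.4943/(0.138−0.024) = 13.1079
P₀ = 0.9611/(1+0.138)^1 + 1.1843/(1+0.138)^2 + 1.4593/(1+0.138)^3 + 13.1079/(1+0.138)^3 = 11.6434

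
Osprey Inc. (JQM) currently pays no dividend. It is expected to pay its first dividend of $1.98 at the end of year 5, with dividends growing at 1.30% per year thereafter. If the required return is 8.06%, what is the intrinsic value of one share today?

$21.48

Deferred-dividend DDM. At t=4 the remaining stream is a growing perpetuity with first payment D_5 = 1.98.
V_4 = D_5/(r−g) = 1.98/(0.0806−0.013) = 29.2899
P₀ = V_4/(1+r)^4 = 29.2899/(1+0.0806)^4 = 21.4812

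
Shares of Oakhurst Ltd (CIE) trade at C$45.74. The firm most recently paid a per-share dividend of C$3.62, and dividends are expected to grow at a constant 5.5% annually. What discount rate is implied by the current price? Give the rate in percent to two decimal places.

Rearranging the constant-growth DDM: r = D₁/P₀ + g.
D₁ = 3.62 × (1 + 0.055) = 3.8191.
r = 3.8191 / 45.74 + 0.055 = 0.08350 + 0.055 = 0.13850

13.85%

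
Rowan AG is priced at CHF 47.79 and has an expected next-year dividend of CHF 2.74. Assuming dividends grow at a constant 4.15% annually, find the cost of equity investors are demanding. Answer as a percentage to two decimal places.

Rearranging the constant-growth DDM: r = D₁/P₀ + g.
r = 2.7400 / 47.79 + 0.0415 = 0.05733 + 0.0415 = 0.09883

9.88%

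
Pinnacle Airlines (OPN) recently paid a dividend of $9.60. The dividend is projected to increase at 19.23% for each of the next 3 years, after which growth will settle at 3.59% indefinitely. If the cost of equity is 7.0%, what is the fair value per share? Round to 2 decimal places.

Two-stage DDM. Project D₁…D_3 at 0.1923, terminal growth 0.0359, discount at r = 0.07.
D_1 = 11.4461
D_2 = 13.6472
D_3 = 16.2715
Terminal value at t=3: TV = D_4/(r−g) = 16.8557/(0.07−0.0359) = 494.3008
P₀ = 11.4461/(1+0.07)^1 + 13.6472/(1+0.07)^2 + 16.2715/(1+0.07)^3 + 494.3008/(1+0.07)^3 = 439.3963

$439.40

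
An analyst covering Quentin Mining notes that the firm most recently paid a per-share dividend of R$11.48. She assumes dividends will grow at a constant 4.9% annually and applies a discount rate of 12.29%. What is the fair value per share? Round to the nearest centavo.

R$162.96

Gordon growth model: P₀ = D₁/(r − g). D₁ = 11.48 × (1 + 0.049) = 12.0425.
P₀ = 12.0425 / (0.1229 − 0.049) = 12.0425 / 0.0739 = 162.9570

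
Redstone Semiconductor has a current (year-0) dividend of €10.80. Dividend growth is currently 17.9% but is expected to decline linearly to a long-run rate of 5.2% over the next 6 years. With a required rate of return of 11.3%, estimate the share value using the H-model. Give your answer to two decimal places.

€253.71

H-model: P₀ = D₀[(1+g_L) + H(g_S−g_L)]/(r−g_L), with H = 6/2 = 3.
P₀ = 10.80 × [(1+0.052) + 3×(0.179−0.052)] / (0.113−0.052)
   = 10.80 × 1.4330 / 0.061 = 253.7115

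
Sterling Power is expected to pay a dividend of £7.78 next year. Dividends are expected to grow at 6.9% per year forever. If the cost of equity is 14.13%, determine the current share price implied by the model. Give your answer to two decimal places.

£107.61

Gordon growth model: P₀ = D₁/(r − g), with D₁ = 7.78 given directly.
P₀ = 7.7800 / (0.1413 − 0.069) = 7.7800 / 0.0723 = 107.6072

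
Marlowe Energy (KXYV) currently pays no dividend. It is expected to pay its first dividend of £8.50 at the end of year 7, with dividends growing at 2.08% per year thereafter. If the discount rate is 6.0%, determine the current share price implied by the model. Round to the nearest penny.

£152.86

Deferred-dividend DDM. At t=6 the remaining stream is a growing perpetuity with first payment D_7 = 8.50.
V_6 = D_7/(r−g) = 8.50/(0.06−0.0208) = 216.8367
P₀ = V_6/(1+r)^6 = 216.8367/(1+0.06)^6 = 152.8613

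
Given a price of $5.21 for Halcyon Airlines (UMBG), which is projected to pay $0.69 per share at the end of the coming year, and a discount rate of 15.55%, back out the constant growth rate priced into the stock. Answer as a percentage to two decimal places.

2.31%

From P₀ = D₁/(r − g), the implied growth is g = r − D₁/P₀.
g = 0.1555 − 0.69/5.21 = 0.1555 − 0.13244 = 0.02306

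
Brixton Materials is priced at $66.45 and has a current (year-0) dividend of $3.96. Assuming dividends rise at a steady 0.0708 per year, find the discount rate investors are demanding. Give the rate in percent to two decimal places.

Rearranging the constant-growth DDM: r = D₁/P₀ + g.
D₁ = 3.96 × (1 + 0.0708) = 4.2404.
r = 4.2404 / 66.45 + 0.0708 = 0.06381 + 0.0708 = 0.13461

13.46%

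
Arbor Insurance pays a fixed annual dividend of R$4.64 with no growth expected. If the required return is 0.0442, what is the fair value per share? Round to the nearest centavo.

R$104.98

Zero-growth DDM (perpetuity): P₀ = D/r = 4.64 / 0.0442 = 104.9774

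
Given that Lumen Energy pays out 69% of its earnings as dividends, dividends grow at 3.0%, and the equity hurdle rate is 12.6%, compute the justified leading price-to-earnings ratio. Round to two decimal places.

7.19

Justified leading P/E = b/(r−g) = 0.69/(0.126−0.03) = 7.1875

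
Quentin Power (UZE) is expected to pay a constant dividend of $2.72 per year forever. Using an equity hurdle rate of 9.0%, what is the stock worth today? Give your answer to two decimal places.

Zero-growth DDM (perpetuity): P₀ = D/r = 2.72 / 0.09 = 30.2222

$30.22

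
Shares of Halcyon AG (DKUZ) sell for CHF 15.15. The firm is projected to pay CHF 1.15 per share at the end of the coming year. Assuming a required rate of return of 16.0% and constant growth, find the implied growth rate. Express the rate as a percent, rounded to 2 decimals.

8.41%

From P₀ = D₁/(r − g), the implied growth is g = r − D₁/P₀.
g = 0.16 − 1.15/15.15 = 0.16 − 0.07591 = 0.08409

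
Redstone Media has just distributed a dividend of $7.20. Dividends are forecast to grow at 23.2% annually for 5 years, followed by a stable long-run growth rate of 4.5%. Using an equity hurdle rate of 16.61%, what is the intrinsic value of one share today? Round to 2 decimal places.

Two-stage DDM. Project D₁…D_5 at 0.232, terminal growth 0.045, discount at r = 0.1661.
D_1 = 8.8704
D_2 = 10.9283
D_3 = 13.4637
D_4 = 16.5873
D_5 = 20.4355
Terminal value at t=5: TV = D_6/(r−g) = 21.3551/(0.1661−0.045) = 176.3430
P₀ = 8.8704/(1+0.1661)^1 + 10.9283/(1+0.1661)^2 + 13.4637/(1+0.1661)^3 + 16.5873/(1+0.1661)^4 + 20.4355/(1+0.1661)^5 + 176.3430/(1+0.1661)^5 = 124.3693

$124.37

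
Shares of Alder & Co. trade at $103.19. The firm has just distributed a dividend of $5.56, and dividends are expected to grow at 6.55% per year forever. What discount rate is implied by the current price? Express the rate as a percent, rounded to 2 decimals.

12.29%

Rearranging the constant-growth DDM: r = D₁/P₀ + g.
D₁ = 5.56 × (1 + 0.0655) = 5.9242.
r = 5.9242 / 103.19 + 0.0655 = 0.05741 + 0.0655 = 0.12291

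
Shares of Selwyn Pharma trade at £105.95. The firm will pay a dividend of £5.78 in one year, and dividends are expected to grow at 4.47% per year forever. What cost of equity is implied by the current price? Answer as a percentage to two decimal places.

Rearranging the constant-growth DDM: r = D₁/P₀ + g.
r = 5.7800 / 105.95 + 0.0447 = 0.05455 + 0.0447 = 0.09925

9.93%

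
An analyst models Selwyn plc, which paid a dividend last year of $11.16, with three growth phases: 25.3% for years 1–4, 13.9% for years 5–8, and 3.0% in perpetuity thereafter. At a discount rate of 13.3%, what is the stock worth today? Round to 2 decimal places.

$295.94

Three-stage DDM. Project D₁…D_8; terminal Gordon value at t=8 with g = 0.03; discount at r = 0.133.
D_1 = 13.9835
D_2 = 17.5213
D_3 = 21.9542
D_4 = 27.5086
D_5 = 31.3323
D_6 = 35.6875
D_7 = 40.6480
D_8 = 46.2981
TV_8 = 47.6871/(0.133−0.03) = 462.9812
P₀ = Σ Dₜ/(1+r)ᵗ + TV_8/(1+r)^8 = 295.9424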